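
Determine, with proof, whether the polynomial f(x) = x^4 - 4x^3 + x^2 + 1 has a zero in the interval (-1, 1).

f(-1) = 7 and f(1) = -1, which have opposite signs.
Since f is a polynomial it is continuous on [-1, 1].
By the Intermediate Value Theorem f must vanish at some point of (-1, 1).

Yes, f has a root in the interval.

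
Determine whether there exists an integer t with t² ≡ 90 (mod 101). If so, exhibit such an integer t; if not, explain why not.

No, no such integer exists.

Apply Euler's criterion with the prime 101: 90 is a quadratic residue iff 90^50 ≡ 1 (mod 101), and a non-residue iff it is ≡ −1.
Squaring successively (mod 101): 90^2 = 8100 ≡ 20; 90^4 ≡ 20² = 400 ≡ 97; 90^8 ≡ 97² = 9409 ≡ 16; 90^16 ≡ 16² = 256 ≡ 54; 90^32 ≡ 54² = 2916 ≡ 88.
Since 50 = 32 + 16 + 2, 90^50 ≡ 88 · 54 · 20; multiplying out mod 101: 88·54 = 4752 ≡ 5, then 5·20 = 100 ≡ 100. Thus 90^50 ≡ 100 ≡ −1 (mod 101).
By Euler's criterion 90 is a quadratic non-residue mod 101: no t satisfies t² ≡ 90 (mod 101).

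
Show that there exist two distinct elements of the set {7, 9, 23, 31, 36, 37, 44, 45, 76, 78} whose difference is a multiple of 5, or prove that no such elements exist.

7 and 37 are such a pair.

Both 7 and 37 leave remainder 2 on division by 5; their difference 30 = 6·5 is a multiple of 5.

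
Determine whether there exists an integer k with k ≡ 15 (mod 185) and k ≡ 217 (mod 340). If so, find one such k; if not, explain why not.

Both moduli are multiples of 5 = gcd(185, 340), so any solution would satisfy k ≡ 15 and k ≡ 217 modulo 5 simultaneously.
However 15 ≡ 0 and 217 ≡ 2 (mod 5), and 0 ≠ 2.
Hence the system has no solution.

There is no such integer.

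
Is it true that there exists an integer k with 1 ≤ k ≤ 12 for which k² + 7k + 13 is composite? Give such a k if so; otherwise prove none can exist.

k = 6

At k = 6: 6² + 7·6 + 13 = 91 = 7·13, which is composite.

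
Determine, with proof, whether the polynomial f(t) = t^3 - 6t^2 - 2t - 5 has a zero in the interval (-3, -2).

No such root exists.

f(-3) = -80 and f(-2) = -33, both negative, so a sign-change argument is unavailable; we show f keeps this sign on the whole interval.
Substitute t = -2 − u, where 0 < u < 1 on the interval. Expanding, f(-2 − u) = -u^3 - 12u^2 - 34u - 33.
All 4 nonzero coefficients of this polynomial in u are negative; hence for u > 0 the value is a sum of negative terms (the constant -33 among them).
Therefore f(t) < 0 throughout (-3, -2), and f has no zero there.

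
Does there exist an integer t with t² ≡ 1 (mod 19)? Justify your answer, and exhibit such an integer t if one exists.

t = 1

Take t = 1. Then 1² = 1, and since 0 ≤ 1 < 19 this is already reduced: 1² ≡ 1 (mod 19).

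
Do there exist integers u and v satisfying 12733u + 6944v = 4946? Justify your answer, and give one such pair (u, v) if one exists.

There are no such integers.

Any value of 12733u + 6944v is a multiple of gcd(12733, 6944) = 7.
But 4946 is not a multiple of 7 (it leaves remainder 4).
Hence no integers u, v satisfy the equation.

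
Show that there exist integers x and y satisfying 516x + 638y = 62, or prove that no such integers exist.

x = 125, y = -101

gcd(516, 638) = 2, and 2 divides 62, so integer solutions exist.
Dividing through by 2 reduces the equation to 258x + 319y = 31.
Euclidean algorithm: 319 = 1·258 + 61, 258 = 4·61 + 14, 61 = 4·14 + 5, 14 = 2·5 + 4, 5 = 1·4 + 1, 4 = 4·1 + 0.
Back-substituting, 1 = 5 − 1·4 = 5 − (14 − 2·5) = −14 + 3·5 = −14 + 3·(61 − 4·14) = 3·61 − 13·14 = 3·61 − 13·(258 − 4·61) = −13·258 + 55·61 = −13·258 + 55·(319 − 1·258) = 55·319 − 68·258; that is, 258·(-68) + 319·55 = 1.
Scaling by 31 gives the particular solution (x, y) = (-2108, 1705).
The general solution is x = -2108 + 319k, y = 1705 − 258k; taking k = 7 gives the smaller pair x = 125, y = -101.
Indeed 516·125 + 638·(-101) = 64500 − 64438 = 62.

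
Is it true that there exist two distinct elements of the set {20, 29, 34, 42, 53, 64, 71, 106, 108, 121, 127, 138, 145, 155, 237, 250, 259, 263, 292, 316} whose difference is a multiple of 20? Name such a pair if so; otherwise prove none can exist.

There is no such pair.

Two integers differ by a multiple of 20 exactly when they have the same residue mod 20. The residues are 20↦0, 29↦9, 34↦14, 42↦2, 53↦13, 64↦4, 71↦11, 106↦6, 108↦8, 121↦1, 127↦7, 138↦18, 145↦5, 155↦15, 237↦17, 250↦10, 259↦19, 263↦3, 292↦12, 316↦16.
All 20 residues are distinct, so no two elements differ by a multiple of 20.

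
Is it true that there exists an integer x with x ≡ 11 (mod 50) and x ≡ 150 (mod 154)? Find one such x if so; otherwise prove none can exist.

Both moduli are multiples of 2 = gcd(50, 154), so any solution would satisfy x ≡ 11 and x ≡ 150 modulo 2 simultaneously.
But 11 mod 2 = 1 while 150 mod 2 = 0, a contradiction.
Hence the system has no solution.

No, no such integer exists.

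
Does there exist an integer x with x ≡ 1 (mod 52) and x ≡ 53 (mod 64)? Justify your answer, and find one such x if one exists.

gcd(52, 64) = 4. A simultaneous solution exists iff 1 ≡ 53 (mod 4); here 1 mod 4 = 1 = 53 mod 4, so it does.
List candidates x ≡ 1 (mod 52): 1, 53. Modulo 64 these are 1, 53; 53 gives 53 as required.
Indeed 53 ≡ 1 (mod 52) and 53 ≡ 53 (mod 64).

x = 53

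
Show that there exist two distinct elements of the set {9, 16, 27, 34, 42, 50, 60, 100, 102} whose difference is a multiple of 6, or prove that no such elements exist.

Reduce each element mod 6: 9↦3, 16↦4, 27↦3, 34↦4, 42↦0, 50↦2, 60↦0, 100↦4, 102↦0. The residue 3 repeats (at 9 and 27), and 27 − 9 = 18 = 3·6.

9 and 27 are such a pair.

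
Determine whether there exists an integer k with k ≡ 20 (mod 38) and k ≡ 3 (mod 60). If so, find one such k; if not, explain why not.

Reduce both congruences modulo 2, which divides 38 and 60: they say k ≡ 20 (mod 2) and k ≡ 3 (mod 2).
These are incompatible: 20 − 3 = 17 is not divisible by 2.
Hence the system has no solution.

There is no such integer.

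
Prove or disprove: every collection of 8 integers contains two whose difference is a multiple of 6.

Each integer lies in one of the 6 residue classes modulo 6.
Since 8 > 6, two of the 8 integers must share a residue class by the pigeonhole principle; call them a and b.
Equal remainders mean a − b ≡ 0 (mod 6), so 6 divides their difference.

Yes, this is always true.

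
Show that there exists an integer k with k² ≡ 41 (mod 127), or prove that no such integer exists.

k = 26

k = 26 works: 26² = 676, and 676 − 41 = 635 = 5·127.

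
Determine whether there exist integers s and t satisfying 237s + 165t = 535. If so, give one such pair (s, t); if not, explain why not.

Both 237 and 165 are divisible by gcd(237, 165) = 3, hence so is any combination 237s + 165t.
But 535 = 3·178 + 1, so 3 ∤ 535.
Therefore 237s + 165t = 535 has no solution in integers.

No such integers exist.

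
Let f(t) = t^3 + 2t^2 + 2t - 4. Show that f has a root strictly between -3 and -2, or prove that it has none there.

No such root exists.

Evaluate at the endpoints: f(-3) = -19, f(-2) = -8 — same sign (negative).
f'(t) = 3t^2 + 4t + 2 has discriminant 4² − 4·3·2 = -8 < 0, so f' has no real roots and is positive for every real t.
So f is strictly increasing; between -3 and -2 its values lie between f(-3) = -19 and f(-2) = -8, all negative. Therefore f has no root in (-3, -2).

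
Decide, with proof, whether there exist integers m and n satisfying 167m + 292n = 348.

m = 100, n = -56

Since gcd(167, 292) = 1, every integer is an integer combination of 167 and 292.
Dividing repeatedly: 292 = 1·167 + 125, 167 = 1·125 + 42, 125 = 2·42 + 41, 42 = 1·41 + 1, 41 = 41·1 + 0.
Unwinding: 1 = 42 − 1·41 = 42 − (125 − 2·42) = −125 + 3·42 = −125 + 3·(167 − 1·125) = 3·167 − 4·125 = 3·167 − 4·(292 − 1·167) = −4·292 + 7·167, i.e. 167·7 + 292·(-4) = 1.
Multiplying through by 348: m = 7·348 = 2436, n = (-4)·348 = -1392 is a solution.
The general solution is m = 2436 + 292k, n = -1392 − 167k; taking k = -8 gives the smaller pair m = 100, n = -56.
Indeed 167·100 + 292·(-56) = 16700 − 16352 = 348.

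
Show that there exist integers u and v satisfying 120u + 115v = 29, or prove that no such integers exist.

Any value of 120u + 115v is a multiple of gcd(120, 115) = 5.
However 29 leaves remainder 4 on division by 5.
So the equation is unsolvable over ℤ.

No, no such integers exist.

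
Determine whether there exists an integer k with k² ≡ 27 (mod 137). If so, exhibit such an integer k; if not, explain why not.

There is no such integer.

Apply Euler's criterion with the prime 137: 27 is a quadratic residue iff 27^68 ≡ 1 (mod 137), and a non-residue iff it is ≡ −1.
Repeated squaring mod 137: 27^2 = 729 ≡ 44; 27^4 ≡ 44² = 1936 ≡ 18; 27^8 ≡ 18² = 324 ≡ 50; 27^16 ≡ 50² = 2500 ≡ 34; 27^32 ≡ 34² = 1156 ≡ 60; 27^64 ≡ 60² = 3600 ≡ 38.
Since 68 = 64 + 4, 27^68 ≡ 38 · 18; multiplying out mod 137: 38·18 = 684 ≡ 136. Thus 27^68 ≡ 136 ≡ −1 (mod 137).
The value −1 means 27 is a non-residue modulo 137, so k² ≡ 27 (mod 137) is impossible.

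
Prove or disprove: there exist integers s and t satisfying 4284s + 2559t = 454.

Any value of 4284s + 2559t is a multiple of gcd(4284, 2559) = 3.
However 454 leaves remainder 1 on division by 3.
So the equation is unsolvable over ℤ.

No such integers exist.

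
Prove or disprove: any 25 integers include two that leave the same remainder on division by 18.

Each integer lies in one of the 18 residue classes modulo 18.
With 25 integers and only 18 classes, the pigeonhole principle forces two of them, say a and b, into the same class.
So a and b have equal remainders mod 18, which is exactly what was to be shown.

True.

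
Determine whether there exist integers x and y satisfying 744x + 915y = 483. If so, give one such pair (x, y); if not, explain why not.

x = 147, y = -119

gcd(744, 915) = 3, and 3 divides 483, so integer solutions exist.
Dividing through by 3 reduces the equation to 248x + 305y = 161.
Euclidean algorithm: 305 = 1·248 + 57, 248 = 4·57 + 20, 57 = 2·20 + 17, 20 = 1·17 + 3, 17 = 5·3 + 2, 3 = 1·2 + 1, 2 = 2·1 + 0.
Back-substituting, 1 = 3 − 1·2 = 3 − (17 − 5·3) = −17 + 6·3 = −17 + 6·(20 − 1·17) = 6·20 − 7·17 = 6·20 − 7·(57 − 2·20) = −7·57 + 20·20 = −7·57 + 20·(248 − 4·57) = 20·248 − 87·57 = 20·248 − 87·(305 − 1·248) = −87·305 + 107·248; that is, 248·107 + 305·(-87) = 1.
Multiplying through by 161: x = 107·161 = 17227, y = (-87)·161 = -14007 is a solution.
Shifting by a multiple of (305, −248) keeps it a solution: x = 17227 − 56·305 = 147, y = -14007 + 56·248 = -119.
Check: 744·147 + 915·(-119) = 109368 − 108885 = 483. ✓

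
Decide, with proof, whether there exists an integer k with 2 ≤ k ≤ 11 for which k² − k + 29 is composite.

At k = 3: 3² − 3 + 29 = 35 = 5·7, which is composite.

k = 3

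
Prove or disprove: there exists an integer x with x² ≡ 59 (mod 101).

No such integer exists.

101 is prime, so by Euler's criterion 59 is a square mod 101 iff 59^((101−1)/2) = 59^50 ≡ 1 (mod 101).
Squaring successively (mod 101): 59^2 = 3481 ≡ 47; 59^4 ≡ 47² = 2209 ≡ 88; 59^8 ≡ 88² = 7744 ≡ 68; 59^16 ≡ 68² = 4624 ≡ 79; 59^32 ≡ 79² = 6241 ≡ 80.
Since 50 = 32 + 16 + 2, 59^50 ≡ 80 · 79 · 47; multiplying out mod 101: 80·79 = 6320 ≡ 58, then 58·47 = 2726 ≡ 100. Thus 59^50 ≡ 100 ≡ −1 (mod 101).
By Euler's criterion 59 is a quadratic non-residue mod 101: no x satisfies x² ≡ 59 (mod 101).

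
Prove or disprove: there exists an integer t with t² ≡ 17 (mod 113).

113 is prime, so by Euler's criterion 17 is a square mod 113 iff 17^((113−1)/2) = 17^56 ≡ 1 (mod 113).
Repeated squaring mod 113: 17^2 = 289 ≡ 63; 17^4 ≡ 63² = 3969 ≡ 14; 17^8 ≡ 14² = 196 ≡ 83; 17^16 ≡ 83² = 6889 ≡ 109; 17^32 ≡ 109² = 11881 ≡ 16.
Since 56 = 32 + 16 + 8, 17^56 ≡ 16 · 109 · 83; multiplying out mod 113: 16·109 = 1744 ≡ 49, then 49·83 = 4067 ≡ 112. Thus 17^56 ≡ 112 ≡ −1 (mod 113).
The value −1 means 17 is a non-residue modulo 113, so t² ≡ 17 (mod 113) is impossible.

No, no such integer exists.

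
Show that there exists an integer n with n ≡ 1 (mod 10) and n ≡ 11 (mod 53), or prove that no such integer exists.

Since 10 and 53 share no common factor, CRT says the pair of congruences has a solution (unique mod 530).
Any solution of the first congruence is n = 1 + 10t; substituting into the second, 10t ≡ 11 − 1 ≡ 10 (mod 53).
To invert 10 modulo 53: 53 = 5·10 + 3, 10 = 3·3 + 1, 3 = 3·1 + 0, and unwinding, 1 = 10 − 3·3 = 10 − 3·(53 − 5·10) = −3·53 + 16·10. Thus 10⁻¹ ≡ 16 (mod 53).
Multiplying by 16: t ≡ 16·10 = 160 ≡ 1 (mod 53).
With t = 1: n = 1 + 10·1 = 11.
Indeed 11 ≡ 1 (mod 10) and 11 ≡ 11 (mod 53).

n = 11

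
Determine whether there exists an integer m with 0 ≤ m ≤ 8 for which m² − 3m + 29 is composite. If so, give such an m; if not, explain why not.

At m = 7: 7² − 3·7 + 29 = 57 = 3·19, which is composite.

m = 7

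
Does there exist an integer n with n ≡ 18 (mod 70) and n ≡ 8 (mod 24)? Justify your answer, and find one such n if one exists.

The moduli are not coprime: gcd(70, 24) = 2. Compatibility requires 2 ∣ (8 − 18) = -10, which holds, so solutions exist.
List candidates n ≡ 18 (mod 70): 18, 88, 158, 228, 298, 368. Modulo 24 these are 18, 16, 14, 12, 10, 8; 368 gives 8 as required.
Check: 368 mod 70 = 18, 368 mod 24 = 8. ✓

n = 368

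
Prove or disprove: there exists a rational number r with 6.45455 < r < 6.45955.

r = 155/24

Scale by 24: the interval becomes (154.90920, 155.02920), which contains the integer 155.
So r = 155/24 works: it is a ratio of integers, and dividing 24·6.45455 < 155 < 24·6.45955 through by 24 gives 6.45455 < 155/24 < 6.45955.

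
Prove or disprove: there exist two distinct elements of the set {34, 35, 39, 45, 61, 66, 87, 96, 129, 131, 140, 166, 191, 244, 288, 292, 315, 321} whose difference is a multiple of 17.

45 and 96 are such a pair.

45 mod 17 = 11 and 96 mod 17 = 11, so 96 − 45 = 51 = 3·17.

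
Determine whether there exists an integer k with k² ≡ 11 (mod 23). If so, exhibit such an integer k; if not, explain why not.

23 is prime, so by Euler's criterion 11 is a square mod 23 iff 11^((23−1)/2) = 11^11 ≡ 1 (mod 23).
Repeated squaring mod 23: 11^2 = 121 ≡ 6; 11^4 ≡ 6² = 36 ≡ 13; 11^8 ≡ 13² = 169 ≡ 8.
Since 11 = 8 + 2 + 1, 11^11 ≡ 8 · 6 · 11; multiplying out mod 23: 8·6 = 48 ≡ 2, then 2·11 = 22 ≡ 22. Thus 11^11 ≡ 22 ≡ −1 (mod 23).
By Euler's criterion 11 is a quadratic non-residue mod 23: no k satisfies k² ≡ 11 (mod 23).

There is no such integer.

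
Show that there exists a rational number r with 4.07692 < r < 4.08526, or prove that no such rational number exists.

Multiplying by 12: 12·4.07692 = 48.92304 and 12·4.08526 = 49.02312, so the integer 49 lies strictly between them.
So r = 49/12 works: it is a ratio of integers, and dividing 12·4.07692 < 49 < 12·4.08526 through by 12 gives 4.07692 < 49/12 < 4.08526.

r = 49/12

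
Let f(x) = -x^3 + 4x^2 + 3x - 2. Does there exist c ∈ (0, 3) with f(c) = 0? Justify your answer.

Yes, such a c exists.

f(0) = -2 and f(3) = 16, which have opposite signs.
f is continuous everywhere (it is a polynomial), in particular on [0, 3].
By the Intermediate Value Theorem f must vanish at some point of (0, 3).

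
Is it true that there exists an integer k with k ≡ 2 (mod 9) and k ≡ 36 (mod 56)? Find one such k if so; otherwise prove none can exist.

k = 92

gcd(9, 56) = 1, so the Chinese Remainder Theorem guarantees exactly one residue class mod 504 satisfying both.
Write k = 2 + 9t and require 2 + 9t ≡ 36 (mod 56), i.e. 9t ≡ 34 (mod 56).
Since 9·25 = 225 = 4·56 + 1, the inverse of 9 mod 56 is 25.
Multiplying by 25: t ≡ 25·34 = 850 ≡ 10 (mod 56).
Taking t = 10 gives k = 2 + 9·10 = 92.
Indeed 92 ≡ 2 (mod 9) and 92 ≡ 36 (mod 56).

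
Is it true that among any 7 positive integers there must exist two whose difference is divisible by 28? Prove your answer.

No; for instance {64, 65, 66, 67, 68, 69, 70} is a counterexample.

Take the 7 consecutive integers 64, 65, …, 70: their residues mod 28 are all distinct because 7 ≤ 28.
Any two of them differ by at most 6 < 28 and by at least 1, so no difference is a multiple of 28.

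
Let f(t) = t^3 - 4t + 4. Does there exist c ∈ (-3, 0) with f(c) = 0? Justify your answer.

f(-3) = -11 and f(0) = 4, which have opposite signs.
As a polynomial, f is continuous on every closed interval.
By the Intermediate Value Theorem f must vanish at some point of (-3, 0).

Yes, f has a root in the interval.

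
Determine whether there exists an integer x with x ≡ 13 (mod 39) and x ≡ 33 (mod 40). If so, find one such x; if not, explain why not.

Since 39 and 40 share no common factor, CRT says the pair of congruences has a solution (unique mod 1560).
Any solution of the first congruence is x = 13 + 39t; substituting into the second, 39t ≡ 33 − 13 ≡ 20 (mod 40).
Note 39·39 = 1521 ≡ 1 (mod 40) (as 1521 − 1 = 38·40), so 39⁻¹ ≡ 39.
Multiplying by 39: t ≡ 39·20 = 780 ≡ 20 (mod 40).
With t = 20: x = 13 + 39·20 = 793.
Verify: 793 = 20·39 + 13 and 793 = 19·40 + 33. ✓

x = 793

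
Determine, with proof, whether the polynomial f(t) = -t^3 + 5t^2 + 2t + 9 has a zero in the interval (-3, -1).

f has no root in that interval.

f(-3) = 75 and f(-1) = 13, both positive, so a sign-change argument is unavailable; we show f keeps this sign on the whole interval.
Shift to the endpoint -1: with t = -1 − u (0 < u < 2), one computes f(-1 − u) = u^3 + 8u^2 + 11u + 13.
The nonzero coefficients here are all positive, so for u > 0 every term is positive (or zero), and the constant term 13 is strictly positive.
Therefore f(t) > 0 throughout (-3, -1), and f has no zero there.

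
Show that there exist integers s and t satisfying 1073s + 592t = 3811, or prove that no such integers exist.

s = 3, t = 1

Every value of 1073s + 592t is a multiple of gcd(1073, 592) = 37; since 37 ∣ 3811, solutions exist.
Dividing through by 37 reduces the equation to 29s + 16t = 103.
Euclidean algorithm: 29 = 1·16 + 13, 16 = 1·13 + 3, 13 = 4·3 + 1, 3 = 3·1 + 0.
Working back up the chain: 1 = 13 − 4·3 = 13 − 4·(16 − 1·13) = −4·16 + 5·13 = −4·16 + 5·(29 − 1·16) = 5·29 − 9·16. So 29·5 + 16·(-9) = 1.
Times 103: 29·515 + 16·(-927) = 103, so (515, -927) solves it.
The general solution is s = 515 + 16k, t = -927 − 29k; taking k = -32 gives the smaller pair s = 3, t = 1.
Check: 1073·3 + 592·1 = 3219 + 592 = 3811. ✓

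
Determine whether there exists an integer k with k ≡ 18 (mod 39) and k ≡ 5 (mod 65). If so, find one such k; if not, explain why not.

The moduli are not coprime: gcd(39, 65) = 13. Compatibility requires 13 ∣ (5 − 18) = -13, which holds, so solutions exist.
The integers ≡ 18 (mod 39) are 18, 57, 96, 135, …; their remainders mod 65 are 18, 57, 31, 5, so k = 135 is the first that is ≡ 5 (mod 65).
Verify: 135 = 3·39 + 18 and 135 = 2·65 + 5. ✓

k = 135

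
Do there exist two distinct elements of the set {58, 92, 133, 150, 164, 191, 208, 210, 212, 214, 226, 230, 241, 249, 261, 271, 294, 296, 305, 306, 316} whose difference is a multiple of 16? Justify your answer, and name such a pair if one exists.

92 and 316 are such a pair.

Reduce each element mod 16: 58↦10, 92↦12, 133↦5, 150↦6, 164↦4, 191↦15, 208↦0, 210↦2, 212↦4, 214↦6, 226↦2, 230↦6, 241↦1, 249↦9, 261↦5, 271↦15, 294↦6, 296↦8, 305↦1, 306↦2, 316↦12. The residue 12 repeats (at 92 and 316), and 316 − 92 = 224 = 14·16.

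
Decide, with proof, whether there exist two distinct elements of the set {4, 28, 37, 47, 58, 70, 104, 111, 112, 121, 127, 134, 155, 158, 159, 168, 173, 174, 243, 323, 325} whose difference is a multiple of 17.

The pair (4, 174) works.

Both 4 and 174 leave remainder 4 on division by 17; their difference 170 = 10·17 is a multiple of 17.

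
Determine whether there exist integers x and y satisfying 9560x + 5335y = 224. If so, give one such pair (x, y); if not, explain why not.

Any value of 9560x + 5335y is a multiple of gcd(9560, 5335) = 5.
But 224 is not a multiple of 5 (it leaves remainder 4).
Hence no integers x, y satisfy the equation.

There are no such integers.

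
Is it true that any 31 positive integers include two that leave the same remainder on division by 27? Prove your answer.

True.

Partition the integers by their residue mod 27; there are 27 classes.
Placing 31 integers into 27 classes, some class receives at least two — say a and b.
So a and b have equal remainders mod 27, which is exactly what was to be shown.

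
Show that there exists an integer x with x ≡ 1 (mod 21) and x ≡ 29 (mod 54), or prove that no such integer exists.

Reduce both congruences modulo 3, which divides 21 and 54: they say x ≡ 1 (mod 3) and x ≡ 29 (mod 3).
These are incompatible: 1 − 29 = -28 is not divisible by 3.
So no integer satisfies both congruences.

No such integer exists.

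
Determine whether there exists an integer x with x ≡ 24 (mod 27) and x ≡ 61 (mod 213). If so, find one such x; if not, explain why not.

Both moduli are multiples of 3 = gcd(27, 213), so any solution would satisfy x ≡ 24 and x ≡ 61 modulo 3 simultaneously.
But 24 mod 3 = 0 while 61 mod 3 = 1, a contradiction.
Hence the system has no solution.

No such integer exists.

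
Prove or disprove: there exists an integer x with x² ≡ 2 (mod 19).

Since (19 − x)² ≡ x² (mod 19), it suffices to square x = 0, 1, …, 9: the residues are 0, 1, 4, 9, 16, 6, 17, 11, 7, 5.
So the quadratic residues mod 19 are {0, 1, 4, 5, 6, 7, 9, 11, 16, 17}, and 2 is not among them.
Therefore x² ≡ 2 (mod 19) has no solution.

No such integer exists.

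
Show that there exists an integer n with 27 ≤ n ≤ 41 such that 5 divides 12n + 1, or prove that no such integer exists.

Try n = 27: 12·27 + 1 = 325 = 65·5, which is divisible by 5.

n = 27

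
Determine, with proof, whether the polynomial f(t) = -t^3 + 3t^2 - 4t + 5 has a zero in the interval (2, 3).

Yes, f has a root in the interval.

f(2) = 1 and f(3) = -7, which have opposite signs.
f is continuous everywhere (it is a polynomial), in particular on [2, 3].
By the Intermediate Value Theorem, f takes the value 0 somewhere in the open interval.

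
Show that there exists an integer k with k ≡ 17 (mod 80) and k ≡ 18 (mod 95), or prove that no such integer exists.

No, no such integer exists.

gcd(80, 95) = 5. If k ≡ 17 (mod 80) and k ≡ 18 (mod 95), then k ≡ 17 (mod 5) and k ≡ 18 (mod 5).
These are incompatible: 17 − 18 = -1 is not divisible by 5.
Therefore no such k exists.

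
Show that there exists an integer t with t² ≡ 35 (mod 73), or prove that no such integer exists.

t = 20

Take t = 20. Then 20² = 400 = 5·73 + 35, so 20² ≡ 35 (mod 73).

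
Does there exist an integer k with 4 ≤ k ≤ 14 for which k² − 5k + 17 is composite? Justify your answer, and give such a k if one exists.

k = 13

At k = 13: 13² − 5·13 + 17 = 121 = 11·11, which is composite.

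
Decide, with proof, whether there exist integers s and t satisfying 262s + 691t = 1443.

s = 562, t = -211

Since gcd(262, 691) = 1, every integer is an integer combination of 262 and 691.
Run the Euclidean algorithm on 691 and 262: 691 = 2·262 + 167, 262 = 1·167 + 95, 167 = 1·95 + 72, 95 = 1·72 + 23, 72 = 3·23 + 3, 23 = 7·3 + 2, 3 = 1·2 + 1, 2 = 2·1 + 0.
Back-substituting, 1 = 3 − 1·2 = 3 − (23 − 7·3) = −23 + 8·3 = −23 + 8·(72 − 3·23) = 8·72 − 25·23 = 8·72 − 25·(95 − 1·72) = −25·95 + 33·72 = −25·95 + 33·(167 − 1·95) = 33·167 − 58·95 = 33·167 − 58·(262 − 1·167) = −58·262 + 91·167 = −58·262 + 91·(691 − 2·262) = 91·691 − 240·262; that is, 262·(-240) + 691·91 = 1.
Multiplying through by 1443: s = (-240)·1443 = -346320, t = 91·1443 = 131313 is a solution.
Adding 502·691 to s and subtracting 502·262 from t gives the tidier solution (562, -211).
Check: 262·562 + 691·(-211) = 147244 − 145801 = 1443. ✓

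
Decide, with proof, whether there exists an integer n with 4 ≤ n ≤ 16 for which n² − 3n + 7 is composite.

n = 11

At n = 11: 11² − 3·11 + 7 = 95 = 5·19, which is composite.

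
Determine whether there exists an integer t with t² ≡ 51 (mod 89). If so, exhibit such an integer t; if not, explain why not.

89 is prime, so by Euler's criterion 51 is a square mod 89 iff 51^((89−1)/2) = 51^44 ≡ 1 (mod 89).
Repeated squaring mod 89: 51^2 = 2601 ≡ 20; 51^4 ≡ 20² = 400 ≡ 44; 51^8 ≡ 44² = 1936 ≡ 67; 51^16 ≡ 67² = 4489 ≡ 39; 51^32 ≡ 39² = 1521 ≡ 8.
Since 44 = 32 + 8 + 4, 51^44 ≡ 8 · 67 · 44; multiplying out mod 89: 8·67 = 536 ≡ 2, then 2·44 = 88 ≡ 88. Thus 51^44 ≡ 88 ≡ −1 (mod 89).
The value −1 means 51 is a non-residue modulo 89, so t² ≡ 51 (mod 89) is impossible.

No, no such integer exists.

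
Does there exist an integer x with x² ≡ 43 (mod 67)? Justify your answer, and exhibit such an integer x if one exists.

67 is prime, so by Euler's criterion 43 is a square mod 67 iff 43^((67−1)/2) = 43^33 ≡ 1 (mod 67).
Squaring successively (mod 67): 43^2 = 1849 ≡ 40; 43^4 ≡ 40² = 1600 ≡ 59; 43^8 ≡ 59² = 3481 ≡ 64; 43^16 ≡ 64² = 4096 ≡ 9; 43^32 ≡ 9² = 81 ≡ 14.
Since 33 = 32 + 1, 43^33 ≡ 14 · 43; multiplying out mod 67: 14·43 = 602 ≡ 66. Thus 43^33 ≡ 66 ≡ −1 (mod 67).
By Euler's criterion 43 is a quadratic non-residue mod 67: no x satisfies x² ≡ 43 (mod 67).

No, no such integer exists.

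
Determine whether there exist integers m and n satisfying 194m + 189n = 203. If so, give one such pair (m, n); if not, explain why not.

194 and 189 are coprime, so 194m + 189n ranges over all of ℤ.
Run the Euclidean algorithm on 194 and 189: 194 = 1·189 + 5, 189 = 37·5 + 4, 5 = 1·4 + 1, 4 = 4·1 + 0.
Unwinding: 1 = 5 − 1·4 = 5 − (189 − 37·5) = −189 + 38·5 = −189 + 38·(194 − 1·189) = 38·194 − 39·189, i.e. 194·38 + 189·(-39) = 1.
Multiplying through by 203: m = 38·203 = 7714, n = (-39)·203 = -7917 is a solution.
The general solution is m = 7714 + 189k, n = -7917 − 194k; taking k = -40 gives the smaller pair m = 154, n = -157.
Check: 194·154 + 189·(-157) = 29876 − 29673 = 203. ✓

m = 154, n = -157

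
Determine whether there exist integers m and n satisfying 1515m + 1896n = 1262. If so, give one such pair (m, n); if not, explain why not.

gcd(1515, 1896) = 3, so every integer of the form 1515m + 1896n is a multiple of 3.
But 1262 = 3·420 + 2, so 3 ∤ 1262.
So the equation is unsolvable over ℤ.

No, no such integers exist.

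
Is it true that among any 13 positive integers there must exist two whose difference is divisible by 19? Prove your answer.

No, the set {34, 35, 36, 37, 38, 39, 40, 41, 42, 43, 44, 45, 46} is a counterexample.

Take the 13 consecutive integers 34, 35, …, 46: their residues mod 19 are all distinct because 13 ≤ 19.
No two share a residue, so no pair has difference divisible by 19; the claim fails for this set.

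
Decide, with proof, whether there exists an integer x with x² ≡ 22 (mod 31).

No such integer exists.

31 is prime, so by Euler's criterion 22 is a square mod 31 iff 22^((31−1)/2) = 22^15 ≡ 1 (mod 31).
Squaring successively (mod 31): 22^2 = 484 ≡ 19; 22^4 ≡ 19² = 361 ≡ 20; 22^8 ≡ 20² = 400 ≡ 28.
Since 15 = 8 + 4 + 2 + 1, 22^15 ≡ 28 · 20 · 19 · 22; multiplying out mod 31: 28·20 = 560 ≡ 2, then 2·19 = 38 ≡ 7, then 7·22 = 154 ≡ 30. Thus 22^15 ≡ 30 ≡ −1 (mod 31).
The value −1 means 22 is a non-residue modulo 31, so x² ≡ 22 (mod 31) is impossible.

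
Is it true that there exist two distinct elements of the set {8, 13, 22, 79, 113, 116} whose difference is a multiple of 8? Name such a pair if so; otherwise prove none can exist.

Two integers differ by a multiple of 8 exactly when they have the same residue mod 8. The residues are 8↦0, 13↦5, 22↦6, 79↦7, 113↦1, 116↦4.
No residue repeats among the 6 elements, so no pair has difference ≡ 0 (mod 8).

There is no such pair.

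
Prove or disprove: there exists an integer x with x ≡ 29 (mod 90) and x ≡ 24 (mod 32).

No such integer exists.

Both moduli are multiples of 2 = gcd(90, 32), so any solution would satisfy x ≡ 29 and x ≡ 24 modulo 2 simultaneously.
These are incompatible: 29 − 24 = 5 is not divisible by 2.
Hence the system has no solution.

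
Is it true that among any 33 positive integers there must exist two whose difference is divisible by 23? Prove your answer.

Yes, this is always true.

There are exactly 23 possible remainders on division by 23.
Since 33 > 23, two of the 33 integers must share a residue class by the pigeonhole principle; call them a and b.
Then a ≡ b (mod 23), i.e. 23 ∣ (a − b).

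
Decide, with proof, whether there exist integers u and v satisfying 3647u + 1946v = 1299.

No such integers exist.

Any value of 3647u + 1946v is a multiple of gcd(3647, 1946) = 7.
But 1299 = 7·185 + 4, so 7 ∤ 1299.
So the equation is unsolvable over ℤ.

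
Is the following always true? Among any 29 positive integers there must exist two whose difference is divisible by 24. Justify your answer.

There are exactly 24 possible remainders on division by 24.
Placing 29 integers into 24 classes, some class receives at least two — say a and b.
Then a ≡ b (mod 24), i.e. 24 ∣ (a − b).

Yes, this is always true.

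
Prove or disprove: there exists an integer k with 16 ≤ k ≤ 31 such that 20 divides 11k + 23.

Scanning upward from k = 16 gives 199, 210, 221, 232, 243, 254, 265, 276, 287, 298, 309, none divisible by 20. k = 27 works, since 11·27 + 23 = 320 = 16·20.

k = 27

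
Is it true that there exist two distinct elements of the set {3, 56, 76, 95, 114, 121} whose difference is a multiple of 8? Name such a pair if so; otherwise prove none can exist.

There is no such pair.

Two integers differ by a multiple of 8 exactly when they have the same residue mod 8. The residues are 3↦3, 56↦0, 76↦4, 95↦7, 114↦2, 121↦1.
All 6 residues are distinct, so no two elements differ by a multiple of 8.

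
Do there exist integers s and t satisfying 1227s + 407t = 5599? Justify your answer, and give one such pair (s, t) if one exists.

s = 187, t = -550

Since gcd(1227, 407) = 1, every integer is an integer combination of 1227 and 407.
Run the Euclidean algorithm on 1227 and 407: 1227 = 3·407 + 6, 407 = 67·6 + 5, 6 = 1·5 + 1, 5 = 5·1 + 0.
Unwinding: 1 = 6 − 1·5 = 6 − (407 − 67·6) = −407 + 68·6 = −407 + 68·(1227 − 3·407) = 68·1227 − 205·407, i.e. 1227·68 + 407·(-205) = 1.
Multiplying through by 5599: s = 68·5599 = 380732, t = (-205)·5599 = -1147795 is a solution.
Subtracting 935·407 from s and adding 935·1227 to t gives the tidier solution (187, -550).
Check: 1227·187 + 407·(-550) = 229449 − 223850 = 5599. ✓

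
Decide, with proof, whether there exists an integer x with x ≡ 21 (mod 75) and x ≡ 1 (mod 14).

The moduli 75 and 14 are coprime, so by the Chinese Remainder Theorem a unique solution modulo 1050 exists.
Any solution of the first congruence is x = 21 + 75t; substituting into the second, 75t ≡ 1 − 21 ≡ 8 (mod 14).
75 ≡ 5 (mod 14), so this reads 5t ≡ 8 (mod 14). To invert 5 modulo 14: 14 = 2·5 + 4, 5 = 1·4 + 1, 4 = 4·1 + 0, and unwinding, 1 = 5 − 1·4 = 5 − (14 − 2·5) = −14 + 3·5. Thus 5⁻¹ ≡ 3 (mod 14).
Multiplying by 3: t ≡ 3·8 = 24 ≡ 10 (mod 14).
With t = 10: x = 21 + 75·10 = 771.
Indeed 771 ≡ 21 (mod 75) and 771 ≡ 1 (mod 14).

x = 771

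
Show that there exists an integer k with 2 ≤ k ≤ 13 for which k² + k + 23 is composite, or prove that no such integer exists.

At k = 13: 13² + 13 + 23 = 205 = 5·41, which is composite.

k = 13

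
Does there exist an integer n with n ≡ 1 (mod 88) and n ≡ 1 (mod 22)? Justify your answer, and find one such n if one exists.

Here gcd(88, 22) = 22, and both 1 and 1 leave remainder 1 mod 22, so the system is consistent.
The smallest candidate n = 1 works directly: 1 ≡ 1 (mod 22).
Verify: 1 = 0·88 + 1 and 1 = 0·22 + 1. ✓

n = 1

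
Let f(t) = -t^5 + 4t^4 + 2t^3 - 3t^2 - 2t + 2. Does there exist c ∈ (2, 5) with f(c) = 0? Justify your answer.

f(2) = 34 and f(5) = -458, which have opposite signs.
f is continuous everywhere (it is a polynomial), in particular on [2, 5].
By the Intermediate Value Theorem f must vanish at some point of (2, 5).

Such a root exists.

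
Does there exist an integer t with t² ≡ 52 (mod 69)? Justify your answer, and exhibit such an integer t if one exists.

t = 34

Take t = 34. Then 34² = 1156 = 16·69 + 52, so 34² ≡ 52 (mod 69).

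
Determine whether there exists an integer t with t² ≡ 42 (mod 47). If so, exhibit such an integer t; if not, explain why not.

t = 18

Take t = 18. Then 18² = 324 = 6·47 + 42, so 18² ≡ 42 (mod 47).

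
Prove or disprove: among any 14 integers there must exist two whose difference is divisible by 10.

Yes.

Each integer lies in one of the 10 residue classes modulo 10.
Since 14 > 10, two of the 14 integers must share a residue class by the pigeonhole principle; call them a and b.
Equal remainders mean a − b ≡ 0 (mod 10), so 10 divides their difference.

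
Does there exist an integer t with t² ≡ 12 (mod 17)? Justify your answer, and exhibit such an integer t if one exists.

Computing t² mod 17 for t = 0, 1, …, 8 (enough, by the symmetry t ↦ 17 − t) gives 0, 1, 4, 9, 16, 8, 2, 15, 13.
The set of squares mod 17 is therefore {0, 1, 2, 4, 8, 9, 13, 15, 16}, which does not contain 12.
Therefore t² ≡ 12 (mod 17) has no solution.

No, no such integer exists.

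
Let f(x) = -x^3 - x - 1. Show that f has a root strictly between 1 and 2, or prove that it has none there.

Evaluate at the endpoints: f(1) = -3, f(2) = -11 — same sign (negative).
The derivative f'(x) = -3x^2 - 1 is a quadratic with discriminant 0² − 4·(-3)·(-1) = -12 < 0; it never vanishes, so it is always negative (sign of the leading coefficient).
Hence f is strictly decreasing on ℝ, and in particular on [1, 2]. A strictly monotone function with same-sign endpoint values stays negative on the whole interval, so f has no zero in (1, 2).

f has no root in that interval.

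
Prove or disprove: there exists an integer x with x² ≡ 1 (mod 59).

x = 1

Take x = 1. Then 1² = 1, and since 0 ≤ 1 < 59 this is already reduced: 1² ≡ 1 (mod 59).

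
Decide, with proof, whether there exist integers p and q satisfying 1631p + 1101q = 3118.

p = 197, q = -289

Since gcd(1631, 1101) = 1, every integer is an integer combination of 1631 and 1101.
Run the Euclidean algorithm on 1631 and 1101: 1631 = 1·1101 + 530, 1101 = 2·530 + 41, 530 = 12·41 + 38, 41 = 1·38 + 3, 38 = 12·3 + 2, 3 = 1·2 + 1, 2 = 2·1 + 0.
Back-substituting, 1 = 3 − 1·2 = 3 − (38 − 12·3) = −38 + 13·3 = −38 + 13·(41 − 1·38) = 13·41 − 14·38 = 13·41 − 14·(530 − 12·41) = −14·530 + 181·41 = −14·530 + 181·(1101 − 2·530) = 181·1101 − 376·530 = 181·1101 − 376·(1631 − 1·1101) = −376·1631 + 557·1101; that is, 1631·(-376) + 1101·557 = 1.
Times 3118: 1631·(-1172368) + 1101·1736726 = 3118, so (-1172368, 1736726) solves it.
Adding 1065·1101 to p and subtracting 1065·1631 from q gives the tidier solution (197, -289).
Indeed 1631·197 + 1101·(-289) = 321307 − 318189 = 3118.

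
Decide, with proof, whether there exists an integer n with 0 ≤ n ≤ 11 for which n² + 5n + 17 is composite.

n = 8

At n = 8: 8² + 5·8 + 17 = 121 = 11·11, which is composite.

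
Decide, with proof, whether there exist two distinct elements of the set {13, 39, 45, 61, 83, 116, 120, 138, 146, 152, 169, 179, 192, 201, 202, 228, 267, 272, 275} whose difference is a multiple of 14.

13 and 83 are such a pair.

Both 13 and 83 leave remainder 13 on division by 14; their difference 70 = 5·14 is a multiple of 14.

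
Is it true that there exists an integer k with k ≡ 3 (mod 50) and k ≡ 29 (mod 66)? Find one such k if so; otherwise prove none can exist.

k = 953

gcd(50, 66) = 2. A simultaneous solution exists iff 3 ≡ 29 (mod 2); here 3 mod 2 = 1 = 29 mod 2, so it does.
Put k = 3 + 50t, so we need 50t ≡ 26 (mod 66), equivalently (divide by 2) 25t ≡ 13 (mod 33).
Invert 25 mod 33 by the Euclidean algorithm: 33 = 1·25 + 8, 25 = 3·8 + 1, 8 = 8·1 + 0; back-substituting, 1 = 25 − 3·8 = 25 − 3·(33 − 1·25) = −3·33 + 4·25. Hence 25·4 ≡ 1, so 25⁻¹ ≡ 4 (mod 33).
Multiplying by 4: t ≡ 4·13 = 52 ≡ 19 (mod 33).
Then k = 3 + 50·19 = 953.
Verify: 953 = 19·50 + 3 and 953 = 14·66 + 29. ✓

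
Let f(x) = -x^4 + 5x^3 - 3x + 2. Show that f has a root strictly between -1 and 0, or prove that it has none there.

f(-1) = -1 and f(0) = 2, which have opposite signs.
f is continuous everywhere (it is a polynomial), in particular on [-1, 0].
By the Intermediate Value Theorem f must vanish at some point of (-1, 0).

Yes, f has a root in the interval.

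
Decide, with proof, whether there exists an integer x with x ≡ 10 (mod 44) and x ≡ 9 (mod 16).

Both moduli are multiples of 4 = gcd(44, 16), so any solution would satisfy x ≡ 10 and x ≡ 9 modulo 4 simultaneously.
However 10 ≡ 2 and 9 ≡ 1 (mod 4), and 2 ≠ 1.
Therefore no such x exists.

No, no such integer exists.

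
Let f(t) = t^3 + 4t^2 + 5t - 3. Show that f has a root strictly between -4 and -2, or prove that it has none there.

f has no root in that interval.

The endpoint values f(-4) = -23 and f(-2) = -5 are both negative. Claim: f(t) < 0 for every t in (-4, -2).
Substitute t = -2 − u, where 0 < u < 2 on the interval. Expanding, f(-2 − u) = -u^3 - 2u^2 - u - 5.
All 4 nonzero coefficients of this polynomial in u are negative; hence for u > 0 the value is a sum of negative terms (the constant -5 among them).
So f is strictly negative on (-4, -2); no root exists in the interval.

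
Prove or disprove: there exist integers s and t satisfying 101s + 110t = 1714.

s = 54, t = -34

101 and 110 are coprime, so 101s + 110t ranges over all of ℤ.
Run the Euclidean algorithm on 110 and 101: 110 = 1·101 + 9, 101 = 11·9 + 2, 9 = 4·2 + 1, 2 = 2·1 + 0.
Back-substituting, 1 = 9 − 4·2 = 9 − 4·(101 − 11·9) = −4·101 + 45·9 = −4·101 + 45·(110 − 1·101) = 45·110 − 49·101; that is, 101·(-49) + 110·45 = 1.
Times 1714: 101·(-83986) + 110·77130 = 1714, so (-83986, 77130) solves it.
Shifting by a multiple of (110, −101) keeps it a solution: s = -83986 + 764·110 = 54, t = 77130 − 764·101 = -34.
Indeed 101·54 + 110·(-34) = 5454 − 3740 = 1714.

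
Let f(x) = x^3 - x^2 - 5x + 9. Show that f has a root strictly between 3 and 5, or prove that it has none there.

No.

The endpoint values f(3) = 12 and f(5) = 84 are both positive. Claim: f(x) > 0 for every x in (3, 5).
Substitute x = 3 + u, where 0 < u < 2 on the interval. Expanding, f(3 + u) = u^3 + 8u^2 + 16u + 12.
All 4 nonzero coefficients of this polynomial in u are positive; hence for u > 0 the value is a sum of positive terms (the constant 12 among them).
So f is strictly positive on (3, 5); no root exists in the interval.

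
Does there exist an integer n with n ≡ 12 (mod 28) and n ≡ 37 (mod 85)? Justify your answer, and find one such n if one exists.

n = 292

Since 28 and 85 share no common factor, CRT says the pair of congruences has a solution (unique mod 2380).
Any solution of the first congruence is n = 12 + 28t; substituting into the second, 28t ≡ 37 − 12 ≡ 25 (mod 85).
Invert 28 mod 85 by the Euclidean algorithm: 85 = 3·28 + 1, 28 = 28·1 + 0; back-substituting, 1 = 85 − 3·28. Hence 28·(-3) ≡ 1, so 28⁻¹ ≡ -3 ≡ 82 (mod 85).
Multiplying by 82: t ≡ 82·25 = 2050 ≡ 10 (mod 85).
With t = 10: n = 12 + 28·10 = 292.
Verify: 292 = 10·28 + 12 and 292 = 3·85 + 37. ✓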